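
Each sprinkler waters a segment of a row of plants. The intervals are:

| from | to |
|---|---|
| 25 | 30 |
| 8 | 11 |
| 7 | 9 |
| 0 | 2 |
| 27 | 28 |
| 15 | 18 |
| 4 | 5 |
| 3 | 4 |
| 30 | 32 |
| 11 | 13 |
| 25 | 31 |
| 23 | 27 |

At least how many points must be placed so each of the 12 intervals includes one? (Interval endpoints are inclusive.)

Process intervals by earliest right end; each time one isn't hit yet, stab at its right endpoint.
By right end: [0,2]  [3,4]  [4,5]  [7,9]  [8,11]  [11,13]  [15,18]  [23,27]  [27,28]  [25,30]  [25,31]  [30,32]
[0,2] uncovered → point at 2; [3,4] uncovered → point at 4; [7,9] uncovered → point at 9; [11,13] uncovered → point at 13; [15,18] uncovered → point at 18; [23,27] uncovered → point at 27; [30,32] uncovered → point at 32.
Points: 2, 4, 9, 13, 18, 27, 32 (7 total).

7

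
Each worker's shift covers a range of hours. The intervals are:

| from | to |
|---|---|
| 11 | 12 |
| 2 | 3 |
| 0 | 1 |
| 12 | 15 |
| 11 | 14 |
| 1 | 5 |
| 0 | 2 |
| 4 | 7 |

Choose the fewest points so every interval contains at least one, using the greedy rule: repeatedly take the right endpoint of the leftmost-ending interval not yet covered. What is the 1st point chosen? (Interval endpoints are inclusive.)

By right end: [0,1]  [0,2]  [2,3]  [1,5]  [4,7]  [11,12]  [11,14]  [12,15]
[0,1] uncovered → point at 1; [2,3] uncovered → point at 3; [4,7] uncovered → point at 7; [11,12] uncovered → point at 12.
Points: 1, 3, 7, 12 (4 total).

1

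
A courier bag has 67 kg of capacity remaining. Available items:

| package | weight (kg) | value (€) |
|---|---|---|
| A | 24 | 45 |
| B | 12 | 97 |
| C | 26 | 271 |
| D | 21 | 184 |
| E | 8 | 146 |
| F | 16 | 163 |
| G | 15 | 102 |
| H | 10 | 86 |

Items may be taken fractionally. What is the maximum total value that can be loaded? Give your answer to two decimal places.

728.95

Sort by value per unit weight and fill in that order.
Ratios (sorted): E 18.25, C 10.42, F 10.19, D 8.76, H 8.60, B 8.08, G 6.80, A 1.88
take E (8 @ 146); take C (26 @ 271); take F (16 @ 163); take 17/21 of D → 148.95. Capacity used 67/67.
Total value = 728.95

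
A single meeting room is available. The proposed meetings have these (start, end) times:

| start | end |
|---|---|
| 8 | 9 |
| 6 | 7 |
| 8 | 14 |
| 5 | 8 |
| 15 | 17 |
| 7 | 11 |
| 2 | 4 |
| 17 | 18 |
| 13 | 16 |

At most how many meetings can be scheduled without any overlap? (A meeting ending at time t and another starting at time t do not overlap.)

Order by finish time; keep every interval that doesn't clash with the previous kept one.
Sorted by end: (2,4)  (6,7)  (5,8)  (8,9)  (7,11)  (8,14)  (13,16)  (15,17)  (17,18)
take (2,4); take (6,7); take (8,9); skip (8,14); take (13,16); skip (15,17); take (17,18).
Selected 5 meetings.

5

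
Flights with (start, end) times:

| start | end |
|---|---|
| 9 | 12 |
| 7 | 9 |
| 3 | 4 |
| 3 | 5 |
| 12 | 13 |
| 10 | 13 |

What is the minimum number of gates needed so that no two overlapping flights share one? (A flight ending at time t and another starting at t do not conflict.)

2

The answer is the maximum number of intervals overlapping at any instant.
starts: [3, 3, 7, 9, 10, 12]
ends:   [4, 5, 9, 12, 13, 13]
s3→1 s3→2  — peak 2.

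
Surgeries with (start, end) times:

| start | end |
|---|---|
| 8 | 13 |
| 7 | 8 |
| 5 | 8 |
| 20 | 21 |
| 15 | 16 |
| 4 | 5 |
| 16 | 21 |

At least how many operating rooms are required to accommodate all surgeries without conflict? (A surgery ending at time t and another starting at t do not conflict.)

Events (time:±→running): 4:+→1 5:-→0 5:+→1 7:+→2 … peak 2.

2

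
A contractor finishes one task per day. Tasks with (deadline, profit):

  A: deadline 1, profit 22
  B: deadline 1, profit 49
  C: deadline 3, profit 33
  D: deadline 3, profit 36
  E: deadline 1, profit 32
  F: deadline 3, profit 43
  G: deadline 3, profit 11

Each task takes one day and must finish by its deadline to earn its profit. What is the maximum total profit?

128

By profit: B(d1,49), F(d3,43), D(d3,36), C(d3,33), E(d1,32), A(d1,22), G(d3,11)
B→slot 1; F→slot 3; D→slot 2; C skipped; E skipped; A skipped; G skipped.
Profit = 49 + 36 + 43 = 128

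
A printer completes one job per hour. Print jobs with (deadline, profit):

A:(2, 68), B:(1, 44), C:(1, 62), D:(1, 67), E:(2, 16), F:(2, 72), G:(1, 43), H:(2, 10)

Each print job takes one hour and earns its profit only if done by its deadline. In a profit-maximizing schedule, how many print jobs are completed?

2

Take jobs in profit order; each goes to the latest open slot no later than its deadline.
Profit order: F=72 A=68 D=67 C=62 B=44 G=43 E=16 H=10
Assign: F→slot 2, A→slot 1, D skipped, C skipped, B skipped, G skipped, E skipped, H skipped.
Slots: [1:A] [2:F]
2 of 8 scheduled.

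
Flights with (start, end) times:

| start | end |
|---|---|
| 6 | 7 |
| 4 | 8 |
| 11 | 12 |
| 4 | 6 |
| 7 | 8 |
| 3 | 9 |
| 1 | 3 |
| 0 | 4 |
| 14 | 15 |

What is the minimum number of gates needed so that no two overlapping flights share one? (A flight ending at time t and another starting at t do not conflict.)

3

Count concurrent intervals with a sweep; the peak is the room count.
Events (time:±→running): 0:+→1 1:+→2 3:-→1 3:+→2 4:-→1 4:+→2 4:+→3 … peak 3.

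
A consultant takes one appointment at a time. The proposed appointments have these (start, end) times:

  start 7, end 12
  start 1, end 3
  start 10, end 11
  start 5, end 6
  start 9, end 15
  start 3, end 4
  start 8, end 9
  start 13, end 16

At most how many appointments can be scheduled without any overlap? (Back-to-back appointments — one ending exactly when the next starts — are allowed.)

Order by finish time; keep every interval that doesn't clash with the previous kept one.
By end time: (1,3), (3,4), (5,6), (8,9), (10,11), (7,12), (9,15), (13,16).
Pick (1,3); next start ≥ 3 → (3,4); next start ≥ 4 → (5,6); next start ≥ 6 → (8,9); next start ≥ 9 → (10,11); next start ≥ 11 → (13,16).
Selected 6 appointments.

6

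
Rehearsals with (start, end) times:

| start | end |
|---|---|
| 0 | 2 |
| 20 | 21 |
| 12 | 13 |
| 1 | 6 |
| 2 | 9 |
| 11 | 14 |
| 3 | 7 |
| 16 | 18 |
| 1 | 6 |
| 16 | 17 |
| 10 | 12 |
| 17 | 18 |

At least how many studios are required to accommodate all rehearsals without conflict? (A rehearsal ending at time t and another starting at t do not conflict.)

starts: [0, 1, 1, 2, 3, 10, 11, 12, 16, 16, 17, 20]
ends:   [2, 6, 6, 7, 9, 12, 13, 14, 17, 18, 18, 21]
s0→1 s1→2 s1→3 e2→2 s2→3 s3→4  — peak 4.

4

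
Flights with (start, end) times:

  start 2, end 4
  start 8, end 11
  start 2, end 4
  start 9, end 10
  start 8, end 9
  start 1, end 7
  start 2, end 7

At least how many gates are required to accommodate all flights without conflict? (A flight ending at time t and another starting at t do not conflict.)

4

The answer is the maximum number of intervals overlapping at any instant.
starts: [1, 2, 2, 2, 8, 8, 9]
ends:   [4, 4, 7, 7, 9, 10, 11]
s1→1 s2→2 s2→3 s2→4  — peak 4.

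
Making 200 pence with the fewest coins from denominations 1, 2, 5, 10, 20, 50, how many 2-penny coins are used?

Use the largest denomination that fits, subtract, and repeat.
200 − 4×50→0
Count of 2: 0

0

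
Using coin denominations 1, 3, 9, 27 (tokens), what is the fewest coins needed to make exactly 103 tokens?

7

Use the largest denomination that fits, subtract, and repeat.
103 = 3×27 + 2×9 + 1×3 + 1×1
Total coins = 3 + 2 + 1 + 1 = 7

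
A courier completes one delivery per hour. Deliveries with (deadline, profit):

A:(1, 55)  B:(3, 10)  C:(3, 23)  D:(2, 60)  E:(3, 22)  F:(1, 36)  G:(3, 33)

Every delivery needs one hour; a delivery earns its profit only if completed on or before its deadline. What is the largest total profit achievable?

148

Take jobs in profit order; each goes to the latest open slot no later than its deadline.
Profit order: D=60 A=55 F=36 G=33 C=23 E=22 B=10
Assign: D→slot 2, A→slot 1, F skipped, G→slot 3, C skipped, E skipped, B skipped.
Slots: [1:A] [2:D] [3:G]
Profit = 55 + 60 + 33 = 148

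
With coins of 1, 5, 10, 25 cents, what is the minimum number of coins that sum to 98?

98 − 3×25→23 − 2×10→3 − 3×1→0
Total coins = 3 + 2 + 3 = 8

8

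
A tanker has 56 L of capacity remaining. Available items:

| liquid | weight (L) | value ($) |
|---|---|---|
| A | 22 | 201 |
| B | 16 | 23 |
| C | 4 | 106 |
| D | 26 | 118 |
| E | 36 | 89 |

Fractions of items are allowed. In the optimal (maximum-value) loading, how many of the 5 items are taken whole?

3

Ratios (sorted): C 26.50, A 9.14, D 4.54, E 2.47, B 1.44
take C (4 @ 106); take A (22 @ 201); take D (26 @ 118); take 4/36 of E → 9.89. Capacity used 56/56.
3 item(s) taken whole; one partial (take 4/36 of E).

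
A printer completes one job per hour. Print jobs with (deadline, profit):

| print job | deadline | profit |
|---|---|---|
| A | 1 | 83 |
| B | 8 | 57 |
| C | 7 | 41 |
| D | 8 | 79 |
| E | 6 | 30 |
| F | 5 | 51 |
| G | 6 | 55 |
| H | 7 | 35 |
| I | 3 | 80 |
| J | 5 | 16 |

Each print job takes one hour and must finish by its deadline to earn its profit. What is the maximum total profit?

Profit order: A=83 I=80 D=79 B=57 G=55 F=51 C=41 H=35 E=30 J=16
Assign: A→slot 1, I→slot 3, D→slot 8, B→slot 7, G→slot 6, F→slot 5, C→slot 4, H→slot 2, E skipped, J skipped.
Slots: [1:A] [2:H] [3:I] [4:C] [5:F] [6:G] [7:B] [8:D]
Profit = 83 + 35 + 80 + 41 + 51 + 55 + 57 + 79 = 481

481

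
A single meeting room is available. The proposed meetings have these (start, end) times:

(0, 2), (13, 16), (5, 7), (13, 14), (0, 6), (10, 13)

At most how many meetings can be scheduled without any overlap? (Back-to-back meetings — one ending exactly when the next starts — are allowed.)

Sort by end time and greedily take each interval whose start is ≥ the last chosen end.
Sorted by end: (0,2)  (0,6)  (5,7)  (10,13)  (13,14)  (13,16)
take (0,2); take (5,7); take (10,13); take (13,14).
Selected 4 meetings.

4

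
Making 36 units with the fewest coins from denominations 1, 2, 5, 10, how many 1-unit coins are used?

Greedy: take as many of the largest coin as possible, then repeat with the remainder.
36 = 3×10 + 1×5 + 1×1
Count of 1: 1

1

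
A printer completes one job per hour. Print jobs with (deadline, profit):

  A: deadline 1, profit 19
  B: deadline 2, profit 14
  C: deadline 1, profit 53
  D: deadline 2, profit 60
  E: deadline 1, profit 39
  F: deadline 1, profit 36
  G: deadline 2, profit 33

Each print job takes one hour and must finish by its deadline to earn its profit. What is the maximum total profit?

113

Sort by profit descending; place each in the latest free slot ≤ its deadline.
By profit: D(d2,60), C(d1,53), E(d1,39), F(d1,36), G(d2,33), A(d1,19), B(d2,14)
D→slot 2; C→slot 1; E skipped; F skipped; G skipped; A skipped; B skipped.
Profit = 53 + 60 = 113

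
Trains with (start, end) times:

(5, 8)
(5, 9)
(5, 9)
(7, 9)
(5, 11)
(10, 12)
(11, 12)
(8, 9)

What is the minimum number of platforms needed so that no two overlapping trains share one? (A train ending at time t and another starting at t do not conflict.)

The answer is the maximum number of intervals overlapping at any instant.
starts: [5, 5, 5, 5, 7, 8, 10, 11]
ends:   [8, 9, 9, 9, 9, 11, 12, 12]
s5→1 s5→2 s5→3 s5→4 s7→5  — peak 5.

5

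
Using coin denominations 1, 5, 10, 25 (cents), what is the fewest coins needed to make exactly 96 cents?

6

Use the largest denomination that fits, subtract, and repeat.
96 = 3×25 + 2×10 + 1×1
Total coins = 3 + 2 + 1 = 6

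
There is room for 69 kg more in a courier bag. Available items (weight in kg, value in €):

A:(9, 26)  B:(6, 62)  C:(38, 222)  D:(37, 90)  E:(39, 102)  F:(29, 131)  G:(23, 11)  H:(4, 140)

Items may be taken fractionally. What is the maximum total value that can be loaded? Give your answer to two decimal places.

518.86

Sort by value per unit weight and fill in that order.
Ratios (sorted): H 35.00, B 10.33, C 5.84, F 4.52, A 2.89, E 2.62, D 2.43, G 0.48
take H (4 @ 140); take B (6 @ 62); take C (38 @ 222); take 21/29 of F → 94.86. Capacity used 69/69.
Total value = 518.86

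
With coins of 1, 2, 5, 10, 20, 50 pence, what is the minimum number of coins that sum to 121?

121 − 2×50→21 − 1×20→1 − 1×1→0
Total coins = 2 + 1 + 1 = 4

4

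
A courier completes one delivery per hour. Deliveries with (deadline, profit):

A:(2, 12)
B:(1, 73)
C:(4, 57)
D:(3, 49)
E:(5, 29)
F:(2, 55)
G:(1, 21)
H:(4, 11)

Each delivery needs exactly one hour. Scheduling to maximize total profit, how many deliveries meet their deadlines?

5

Take jobs in profit order; each goes to the latest open slot no later than its deadline.
Profit order: B=73 C=57 F=55 D=49 E=29 G=21 A=12 H=11
Assign: B→slot 1, C→slot 4, F→slot 2, D→slot 3, E→slot 5, G skipped, A skipped, H skipped.
Slots: [1:B] [2:F] [3:D] [4:C] [5:E]
5 of 8 scheduled.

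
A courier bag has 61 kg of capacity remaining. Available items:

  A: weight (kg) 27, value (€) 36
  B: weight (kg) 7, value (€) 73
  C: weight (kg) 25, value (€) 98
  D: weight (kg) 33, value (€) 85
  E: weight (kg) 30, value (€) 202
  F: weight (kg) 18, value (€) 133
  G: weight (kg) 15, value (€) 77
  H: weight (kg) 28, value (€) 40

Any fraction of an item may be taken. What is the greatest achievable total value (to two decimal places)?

Order: B (73/7=10.43) > F (133/18=7.39) > E (202/30=6.73) > G (77/15=5.13) > C (98/25=3.92) > D (85/33=2.58) > H (40/28=1.43) > A (36/27=1.33)
Fill: take B (7 @ 73) → take F (18 @ 133) → take E (30 @ 202) → take 6/15 of G → 30.80; 61/61 used.
Total value = 438.80

438.80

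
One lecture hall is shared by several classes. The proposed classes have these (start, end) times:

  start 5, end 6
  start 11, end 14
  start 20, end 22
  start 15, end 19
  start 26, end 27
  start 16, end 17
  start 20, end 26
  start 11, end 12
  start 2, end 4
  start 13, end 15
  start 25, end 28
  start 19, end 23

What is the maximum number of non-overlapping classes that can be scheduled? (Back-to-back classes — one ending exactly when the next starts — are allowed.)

By end time: (2,4), (5,6), (11,12), (11,14), (13,15), (16,17), (15,19), (20,22), (19,23), (20,26), (26,27), (25,28).
Pick (2,4); next start ≥ 4 → (5,6); next start ≥ 6 → (11,12); next start ≥ 12 → (13,15); next start ≥ 15 → (16,17); next start ≥ 17 → (20,22); next start ≥ 22 → (26,27).
Selected 7 classes.

7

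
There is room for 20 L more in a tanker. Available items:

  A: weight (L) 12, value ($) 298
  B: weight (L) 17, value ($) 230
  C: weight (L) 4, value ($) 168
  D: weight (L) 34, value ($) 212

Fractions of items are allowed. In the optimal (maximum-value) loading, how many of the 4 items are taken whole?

Ratios (sorted): C 42.00, A 24.83, B 13.53, D 6.24
take C (4 @ 168); take A (12 @ 298); take 4/17 of B → 54.12. Capacity used 20/20.
2 item(s) taken whole; one partial (take 4/17 of B).

2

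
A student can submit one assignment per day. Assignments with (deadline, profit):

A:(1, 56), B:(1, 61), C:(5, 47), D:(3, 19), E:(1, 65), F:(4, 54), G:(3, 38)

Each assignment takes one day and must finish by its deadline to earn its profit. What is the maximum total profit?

Profit order: E=65 B=61 A=56 F=54 C=47 G=38 D=19
Assign: E→slot 1, B skipped, A skipped, F→slot 4, C→slot 5, G→slot 3, D→slot 2.
Slots: [1:E] [2:D] [3:G] [4:F] [5:C]
Profit = 65 + 19 + 38 + 54 + 47 = 223

223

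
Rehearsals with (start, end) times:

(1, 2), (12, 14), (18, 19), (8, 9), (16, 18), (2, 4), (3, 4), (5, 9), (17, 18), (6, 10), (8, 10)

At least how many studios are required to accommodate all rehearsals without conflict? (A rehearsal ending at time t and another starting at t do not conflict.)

4

The answer is the maximum number of intervals overlapping at any instant.
Events (time:±→running): 1:+→1 2:-→0 2:+→1 3:+→2 4:-→1 4:-→0 5:+→1 6:+→2 8:+→3 8:+→4 … peak 4.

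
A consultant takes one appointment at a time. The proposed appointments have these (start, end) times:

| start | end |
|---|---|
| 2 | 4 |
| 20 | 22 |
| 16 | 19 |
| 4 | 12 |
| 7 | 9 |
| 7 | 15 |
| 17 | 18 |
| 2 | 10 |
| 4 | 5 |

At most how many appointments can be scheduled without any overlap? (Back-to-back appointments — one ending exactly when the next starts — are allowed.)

5

Order by finish time; keep every interval that doesn't clash with the previous kept one.
By end time: (2,4), (4,5), (7,9), (2,10), (4,12), (7,15), (17,18), (16,19), (20,22).
Pick (2,4); next start ≥ 4 → (4,5); next start ≥ 5 → (7,9); next start ≥ 9 → (17,18); next start ≥ 18 → (20,22).
Selected 5 appointments.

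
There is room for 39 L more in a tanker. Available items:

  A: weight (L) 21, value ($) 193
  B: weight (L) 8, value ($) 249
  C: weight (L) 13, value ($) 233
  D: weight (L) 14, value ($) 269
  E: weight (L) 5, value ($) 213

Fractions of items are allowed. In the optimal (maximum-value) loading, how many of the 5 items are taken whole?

Sort by value per unit weight and fill in that order.
Order: E (213/5=42.60) > B (249/8=31.12) > D (269/14=19.21) > C (233/13=17.92) > A (193/21=9.19)
Fill: take E (5 @ 213) → take B (8 @ 249) → take D (14 @ 269) → take 12/13 of C → 215.08; 39/39 used.
3 item(s) taken whole; one partial (take 12/13 of C).

3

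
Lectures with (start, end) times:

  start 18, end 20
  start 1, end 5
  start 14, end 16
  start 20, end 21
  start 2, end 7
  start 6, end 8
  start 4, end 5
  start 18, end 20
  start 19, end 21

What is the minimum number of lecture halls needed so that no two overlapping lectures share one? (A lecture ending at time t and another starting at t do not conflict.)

The answer is the maximum number of intervals overlapping at any instant.
Events (time:±→running): 1:+→1 2:+→2 4:+→3 … peak 3.

3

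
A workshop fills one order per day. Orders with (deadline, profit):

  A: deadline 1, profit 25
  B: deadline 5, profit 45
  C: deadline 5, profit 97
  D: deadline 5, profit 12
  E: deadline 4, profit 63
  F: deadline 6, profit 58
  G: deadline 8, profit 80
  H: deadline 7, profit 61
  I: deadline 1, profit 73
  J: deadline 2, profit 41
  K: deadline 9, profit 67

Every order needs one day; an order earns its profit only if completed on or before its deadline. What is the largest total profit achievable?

Sort by profit descending; place each in the latest free slot ≤ its deadline.
Profit order: C=97 G=80 I=73 K=67 E=63 H=61 F=58 B=45 J=41 A=25 D=12
Assign: C→slot 5, G→slot 8, I→slot 1, K→slot 9, E→slot 4, H→slot 7, F→slot 6, B→slot 3, J→slot 2, A skipped, D skipped.
Slots: [1:I] [2:J] [3:B] [4:E] [5:C] [6:F] [7:H] [8:G] [9:K]
Profit = 73 + 41 + 45 + 63 + 97 + 58 + 61 + 80 + 67 = 585

585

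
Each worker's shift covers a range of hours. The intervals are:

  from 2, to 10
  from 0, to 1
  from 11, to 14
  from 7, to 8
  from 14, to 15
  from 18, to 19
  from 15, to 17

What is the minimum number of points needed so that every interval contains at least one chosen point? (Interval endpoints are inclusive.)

Process intervals by earliest right end; each time one isn't hit yet, stab at its right endpoint.
Sorted: [0,1] [7,8] [2,10] [11,14] [14,15] [15,17] [18,19]
{[0,1]} hit by 1; {[7,8],[2,10]} hit by 8; {[11,14],[14,15]} hit by 14; {[15,17]} hit by 17; {[18,19]} hit by 19.
Points: 1, 8, 14, 17, 19 (5 total).

5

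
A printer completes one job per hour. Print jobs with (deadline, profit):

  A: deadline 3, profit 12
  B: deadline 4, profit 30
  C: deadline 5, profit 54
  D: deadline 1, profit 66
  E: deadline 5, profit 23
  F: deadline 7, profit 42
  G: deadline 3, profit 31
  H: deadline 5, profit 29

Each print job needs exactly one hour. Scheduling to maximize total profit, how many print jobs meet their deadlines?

6

Sort by profit descending; place each in the latest free slot ≤ its deadline.
Profit order: D=66 C=54 F=42 G=31 B=30 H=29 E=23 A=12
Assign: D→slot 1, C→slot 5, F→slot 7, G→slot 3, B→slot 4, H→slot 2, E skipped, A skipped.
Slots: [1:D] [2:H] [3:G] [4:B] [5:C] [7:F]
6 of 8 scheduled.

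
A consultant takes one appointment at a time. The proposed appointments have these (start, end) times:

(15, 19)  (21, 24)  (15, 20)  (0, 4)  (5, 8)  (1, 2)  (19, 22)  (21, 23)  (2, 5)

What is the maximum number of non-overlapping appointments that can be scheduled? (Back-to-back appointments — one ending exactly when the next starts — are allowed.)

By end time: (1,2), (0,4), (2,5), (5,8), (15,19), (15,20), (19,22), (21,23), (21,24).
Pick (1,2); next start ≥ 2 → (2,5); next start ≥ 5 → (5,8); next start ≥ 8 → (15,19); next start ≥ 19 → (19,22).
Selected 5 appointments.

5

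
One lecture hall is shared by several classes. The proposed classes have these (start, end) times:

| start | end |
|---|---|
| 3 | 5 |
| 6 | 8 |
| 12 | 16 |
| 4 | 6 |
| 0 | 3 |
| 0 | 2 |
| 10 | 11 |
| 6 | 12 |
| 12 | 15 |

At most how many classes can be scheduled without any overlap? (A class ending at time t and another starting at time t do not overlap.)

5

Greedy by earliest finish: after sorting by end time, pick each interval compatible with the last pick.
By end time: (0,2), (0,3), (3,5), (4,6), (6,8), (10,11), (6,12), (12,15), (12,16).
Pick (0,2); next start ≥ 2 → (3,5); next start ≥ 5 → (6,8); next start ≥ 8 → (10,11); next start ≥ 11 → (12,15).
Selected 5 classes.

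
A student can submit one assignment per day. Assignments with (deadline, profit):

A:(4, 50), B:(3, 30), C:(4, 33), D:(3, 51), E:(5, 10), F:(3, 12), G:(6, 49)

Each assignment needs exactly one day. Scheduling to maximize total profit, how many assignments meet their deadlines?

Sort by profit descending; place each in the latest free slot ≤ its deadline.
Profit order: D=51 A=50 G=49 C=33 B=30 F=12 E=10
Assign: D→slot 3, A→slot 4, G→slot 6, C→slot 2, B→slot 1, F skipped, E→slot 5.
Slots: [1:B] [2:C] [3:D] [4:A] [5:E] [6:G]
6 of 7 scheduled.

6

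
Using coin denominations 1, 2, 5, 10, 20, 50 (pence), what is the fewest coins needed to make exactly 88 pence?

Use the largest denomination that fits, subtract, and repeat.
88 − 1×50→38 − 1×20→18 − 1×10→8 − 1×5→3 − 1×2→1 − 1×1→0
Total coins = 1 + 1 + 1 + 1 + 1 + 1 = 6

6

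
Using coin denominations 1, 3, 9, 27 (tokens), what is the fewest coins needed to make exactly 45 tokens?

3

Greedy: take as many of the largest coin as possible, then repeat with the remainder.
45 − 1×27→18 − 2×9→0
Total coins = 1 + 2 = 3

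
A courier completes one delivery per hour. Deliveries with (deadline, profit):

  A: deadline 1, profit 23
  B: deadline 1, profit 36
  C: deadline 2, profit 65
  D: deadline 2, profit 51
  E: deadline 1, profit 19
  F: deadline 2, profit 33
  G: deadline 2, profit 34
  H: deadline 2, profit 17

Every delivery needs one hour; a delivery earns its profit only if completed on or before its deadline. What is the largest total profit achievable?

Profit order: C=65 D=51 B=36 G=34 F=33 A=23 E=19 H=17
Assign: C→slot 2, D→slot 1, B skipped, G skipped, F skipped, A skipped, E skipped, H skipped.
Slots: [1:D] [2:C]
Profit = 51 + 65 = 116

116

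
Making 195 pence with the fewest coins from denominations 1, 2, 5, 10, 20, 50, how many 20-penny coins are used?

Greedy: take as many of the largest coin as possible, then repeat with the remainder.
195 = 3×50 + 2×20 + 1×5
Count of 20: 2

2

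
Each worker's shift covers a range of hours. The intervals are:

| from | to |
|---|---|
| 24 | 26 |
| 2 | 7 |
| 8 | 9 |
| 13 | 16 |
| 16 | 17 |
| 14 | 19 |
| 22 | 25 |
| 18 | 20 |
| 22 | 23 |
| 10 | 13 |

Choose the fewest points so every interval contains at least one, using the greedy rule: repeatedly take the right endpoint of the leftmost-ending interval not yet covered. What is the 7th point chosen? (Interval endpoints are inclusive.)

26

Process intervals by earliest right end; each time one isn't hit yet, stab at its right endpoint.
Sorted: [2,7] [8,9] [10,13] [13,16] [16,17] [14,19] [18,20] [22,23] [22,25] [24,26]
{[2,7]} hit by 7; {[8,9]} hit by 9; {[10,13],[13,16]} hit by 13; {[16,17],[14,19]} hit by 17; {[18,20]} hit by 20; {[22,23],[22,25]} hit by 23; {[24,26]} hit by 26.
Points: 7, 9, 13, 17, 20, 23, 26 (7 total).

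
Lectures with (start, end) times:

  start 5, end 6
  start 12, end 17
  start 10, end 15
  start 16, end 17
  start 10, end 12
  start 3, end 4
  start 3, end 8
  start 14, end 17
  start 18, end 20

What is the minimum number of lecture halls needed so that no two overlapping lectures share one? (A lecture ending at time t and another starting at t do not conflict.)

Events (time:±→running): 3:+→1 3:+→2 4:-→1 5:+→2 6:-→1 8:-→0 10:+→1 10:+→2 12:-→1 12:+→2 14:+→3 … peak 3.

3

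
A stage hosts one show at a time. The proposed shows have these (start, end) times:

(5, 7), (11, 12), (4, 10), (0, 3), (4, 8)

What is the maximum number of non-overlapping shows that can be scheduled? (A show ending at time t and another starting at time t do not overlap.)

3

By end time: (0,3), (5,7), (4,8), (4,10), (11,12).
Pick (0,3); next start ≥ 3 → (5,7); next start ≥ 7 → (11,12).
Selected 3 shows.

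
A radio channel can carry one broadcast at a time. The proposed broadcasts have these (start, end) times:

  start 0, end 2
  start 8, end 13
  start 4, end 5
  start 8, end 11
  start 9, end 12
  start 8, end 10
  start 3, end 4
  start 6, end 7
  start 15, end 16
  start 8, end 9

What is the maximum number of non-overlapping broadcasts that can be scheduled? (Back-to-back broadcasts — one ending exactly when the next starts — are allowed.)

Sort by end time and greedily take each interval whose start is ≥ the last chosen end.
Sorted by end: (0,2)  (3,4)  (4,5)  (6,7)  (8,9)  (8,10)  (8,11)  (9,12)  (8,13)  (15,16)
take (0,2); take (3,4); take (4,5); take (6,7); take (8,9); skip (8,10); take (9,12); take (15,16).
Selected 7 broadcasts.

7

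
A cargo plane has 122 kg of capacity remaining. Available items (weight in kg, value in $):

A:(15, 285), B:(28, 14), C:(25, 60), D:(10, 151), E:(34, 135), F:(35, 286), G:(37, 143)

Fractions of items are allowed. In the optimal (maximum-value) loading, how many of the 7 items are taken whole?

4

Order: A (285/15=19.00) > D (151/10=15.10) > F (286/35=8.17) > E (135/34=3.97) > G (143/37=3.86) > C (60/25=2.40) > B (14/28=0.50)
Fill: take A (15 @ 285) → take D (10 @ 151) → take F (35 @ 286) → take E (34 @ 135) → take 28/37 of G → 108.22; 122/122 used.
4 item(s) taken whole; one partial (take 28/37 of G).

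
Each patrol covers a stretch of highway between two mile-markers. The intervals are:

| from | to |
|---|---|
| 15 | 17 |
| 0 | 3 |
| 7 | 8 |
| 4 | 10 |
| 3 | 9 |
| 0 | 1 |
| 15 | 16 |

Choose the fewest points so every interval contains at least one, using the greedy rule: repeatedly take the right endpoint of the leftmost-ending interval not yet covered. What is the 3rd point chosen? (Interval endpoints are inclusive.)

16

Process intervals by earliest right end; each time one isn't hit yet, stab at its right endpoint.
Sorted: [0,1] [0,3] [7,8] [3,9] [4,10] [15,16] [15,17]
{[0,1],[0,3]} hit by 1; {[7,8],[3,9],[4,10]} hit by 8; {[15,16],[15,17]} hit by 16.
Points: 1, 8, 16 (3 total).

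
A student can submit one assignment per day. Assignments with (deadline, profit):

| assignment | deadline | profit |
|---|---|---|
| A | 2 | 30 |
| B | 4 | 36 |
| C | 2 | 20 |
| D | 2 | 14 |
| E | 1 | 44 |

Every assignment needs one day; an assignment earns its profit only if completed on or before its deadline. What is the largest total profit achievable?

110

Sort by profit descending; place each in the latest free slot ≤ its deadline.
By profit: E(d1,44), B(d4,36), A(d2,30), C(d2,20), D(d2,14)
E→slot 1; B→slot 4; A→slot 2; C skipped; D skipped.
Profit = 44 + 30 + 36 = 110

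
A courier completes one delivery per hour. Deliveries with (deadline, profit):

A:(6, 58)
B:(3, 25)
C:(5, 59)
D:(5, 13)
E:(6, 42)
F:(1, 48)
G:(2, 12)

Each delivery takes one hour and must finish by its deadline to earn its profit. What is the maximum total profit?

245

Take jobs in profit order; each goes to the latest open slot no later than its deadline.
By profit: C(d5,59), A(d6,58), F(d1,48), E(d6,42), B(d3,25), D(d5,13), G(d2,12)
C→slot 5; A→slot 6; F→slot 1; E→slot 4; B→slot 3; D→slot 2; G skipped.
Profit = 48 + 13 + 25 + 42 + 59 + 58 = 245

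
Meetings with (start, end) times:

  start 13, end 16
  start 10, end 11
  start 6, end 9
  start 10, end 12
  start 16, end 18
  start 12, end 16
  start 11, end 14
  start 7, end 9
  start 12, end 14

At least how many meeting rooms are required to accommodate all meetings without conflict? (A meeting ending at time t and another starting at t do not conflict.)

4

The answer is the maximum number of intervals overlapping at any instant.
starts: [6, 7, 10, 10, 11, 12, 12, 13, 16]
ends:   [9, 9, 11, 12, 14, 14, 16, 16, 18]
s6→1 s7→2 e9→1 e9→0 s10→1 s10→2 e11→1 s11→2 e12→1 s12→2 s12→3 s13→4  — peak 4.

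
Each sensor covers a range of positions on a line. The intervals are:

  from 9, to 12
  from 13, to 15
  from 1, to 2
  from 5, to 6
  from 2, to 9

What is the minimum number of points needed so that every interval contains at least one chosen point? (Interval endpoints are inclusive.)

4

Sorted: [1,2] [5,6] [2,9] [9,12] [13,15]
{[1,2]} hit by 2; {[5,6],[2,9]} hit by 6; {[9,12]} hit by 12; {[13,15]} hit by 15.
Points: 2, 6, 12, 15 (4 total).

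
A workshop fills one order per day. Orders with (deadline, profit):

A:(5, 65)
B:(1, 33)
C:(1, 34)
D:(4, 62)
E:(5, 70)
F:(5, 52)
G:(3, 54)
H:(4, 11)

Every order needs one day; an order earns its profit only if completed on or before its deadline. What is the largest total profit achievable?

303

Profit order: E=70 A=65 D=62 G=54 F=52 C=34 B=33 H=11
Assign: E→slot 5, A→slot 4, D→slot 3, G→slot 2, F→slot 1, C skipped, B skipped, H skipped.
Slots: [1:F] [2:G] [3:D] [4:A] [5:E]
Profit = 52 + 54 + 62 + 65 + 70 = 303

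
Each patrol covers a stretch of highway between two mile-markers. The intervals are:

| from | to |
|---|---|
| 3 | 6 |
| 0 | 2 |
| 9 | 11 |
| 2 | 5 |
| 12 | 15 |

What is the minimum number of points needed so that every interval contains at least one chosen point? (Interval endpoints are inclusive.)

Sorted: [0,2] [2,5] [3,6] [9,11] [12,15]
{[0,2],[2,5]} hit by 2; {[3,6]} hit by 6; {[9,11]} hit by 11; {[12,15]} hit by 15.
Points: 2, 6, 11, 15 (4 total).

4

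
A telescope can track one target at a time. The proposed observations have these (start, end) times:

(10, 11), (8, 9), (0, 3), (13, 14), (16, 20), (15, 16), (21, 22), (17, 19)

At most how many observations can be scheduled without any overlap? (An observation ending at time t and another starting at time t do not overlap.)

Sorted by end: (0,3)  (8,9)  (10,11)  (13,14)  (15,16)  (17,19)  (16,20)  (21,22)
take (0,3); take (8,9); take (10,11); take (13,14); take (15,16); take (17,19); take (21,22).
Selected 7 observations.

7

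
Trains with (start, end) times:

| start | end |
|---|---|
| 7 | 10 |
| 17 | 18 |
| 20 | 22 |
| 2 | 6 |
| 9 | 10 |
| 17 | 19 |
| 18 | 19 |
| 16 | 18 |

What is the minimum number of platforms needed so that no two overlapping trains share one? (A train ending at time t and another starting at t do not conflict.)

3

starts: [2, 7, 9, 16, 17, 17, 18, 20]
ends:   [6, 10, 10, 18, 18, 19, 19, 22]
s2→1 e6→0 s7→1 s9→2 e10→1 e10→0 s16→1 s17→2 s17→3  — peak 3.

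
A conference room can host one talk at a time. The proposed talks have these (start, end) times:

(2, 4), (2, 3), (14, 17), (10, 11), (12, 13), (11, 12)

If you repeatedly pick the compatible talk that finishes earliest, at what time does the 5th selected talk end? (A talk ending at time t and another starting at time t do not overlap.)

17

Sorted by end: (2,3)  (2,4)  (10,11)  (11,12)  (12,13)  (14,17)
take (2,3); skip (2,4); take (10,11); take (11,12); take (12,13); take (14,17).
Selected: (2,3) (10,11) (11,12) (12,13) (14,17)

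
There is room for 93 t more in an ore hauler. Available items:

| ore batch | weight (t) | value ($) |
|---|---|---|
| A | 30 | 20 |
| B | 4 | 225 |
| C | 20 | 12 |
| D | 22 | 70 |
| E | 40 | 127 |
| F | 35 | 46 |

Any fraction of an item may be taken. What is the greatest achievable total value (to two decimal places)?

457.49

Greedy by value/weight ratio, highest first.
Ratios (sorted): B 56.25, D 3.18, E 3.17, F 1.31, A 0.67, C 0.60
take B (4 @ 225); take D (22 @ 70); take E (40 @ 127); take 27/35 of F → 35.49. Capacity used 93/93.
Total value = 457.49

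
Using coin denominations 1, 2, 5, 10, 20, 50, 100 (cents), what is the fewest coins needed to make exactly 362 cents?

362 − 3×100→62 − 1×50→12 − 1×10→2 − 1×2→0
Total coins = 3 + 1 + 1 + 1 = 6

6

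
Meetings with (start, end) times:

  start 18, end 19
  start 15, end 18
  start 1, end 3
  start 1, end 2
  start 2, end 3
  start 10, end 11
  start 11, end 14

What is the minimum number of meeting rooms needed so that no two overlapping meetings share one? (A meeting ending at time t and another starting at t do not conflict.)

Count concurrent intervals with a sweep; the peak is the room count.
Events (time:±→running): 1:+→1 1:+→2 … peak 2.

2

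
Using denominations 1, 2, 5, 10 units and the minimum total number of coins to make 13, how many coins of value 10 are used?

13 − 1×10→3 − 1×2→1 − 1×1→0
Count of 10: 1

1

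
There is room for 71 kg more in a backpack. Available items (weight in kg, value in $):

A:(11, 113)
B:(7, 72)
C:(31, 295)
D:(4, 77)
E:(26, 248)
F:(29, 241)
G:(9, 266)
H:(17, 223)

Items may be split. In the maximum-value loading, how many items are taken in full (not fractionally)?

5

Sort by value per unit weight and fill in that order.
Ratios (sorted): G 29.56, D 19.25, H 13.12, B 10.29, A 10.27, E 9.54, C 9.52, F 8.31
take G (9 @ 266); take D (4 @ 77); take H (17 @ 223); take B (7 @ 72); take A (11 @ 113); take 23/26 of E → 219.38. Capacity used 71/71.
5 item(s) taken whole; one partial (take 23/26 of E).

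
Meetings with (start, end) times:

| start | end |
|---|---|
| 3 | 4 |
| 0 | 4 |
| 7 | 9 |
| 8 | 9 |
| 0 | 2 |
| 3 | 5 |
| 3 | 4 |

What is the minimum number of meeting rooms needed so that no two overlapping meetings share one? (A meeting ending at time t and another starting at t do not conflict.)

Count concurrent intervals with a sweep; the peak is the room count.
Events (time:±→running): 0:+→1 0:+→2 2:-→1 3:+→2 3:+→3 3:+→4 … peak 4.

4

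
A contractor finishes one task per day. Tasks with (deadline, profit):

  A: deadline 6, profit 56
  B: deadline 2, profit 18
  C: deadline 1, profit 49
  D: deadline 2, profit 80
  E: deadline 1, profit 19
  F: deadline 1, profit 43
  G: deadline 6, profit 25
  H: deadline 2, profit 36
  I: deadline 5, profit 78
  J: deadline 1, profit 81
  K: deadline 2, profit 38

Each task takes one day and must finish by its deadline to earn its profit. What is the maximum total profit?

320

Profit order: J=81 D=80 I=78 A=56 C=49 F=43 K=38 H=36 G=25 E=19 B=18
Assign: J→slot 1, D→slot 2, I→slot 5, A→slot 6, C skipped, F skipped, K skipped, H skipped, G→slot 4, E skipped, B skipped.
Slots: [1:J] [2:D] [4:G] [5:I] [6:A]
Profit = 81 + 80 + 25 + 78 + 56 = 320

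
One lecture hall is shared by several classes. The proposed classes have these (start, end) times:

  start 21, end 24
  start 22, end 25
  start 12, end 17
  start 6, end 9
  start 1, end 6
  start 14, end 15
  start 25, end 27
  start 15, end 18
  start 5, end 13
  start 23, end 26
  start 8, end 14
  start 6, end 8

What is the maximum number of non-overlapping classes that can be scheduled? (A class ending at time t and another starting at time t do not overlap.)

Order by finish time; keep every interval that doesn't clash with the previous kept one.
By end time: (1,6), (6,8), (6,9), (5,13), (8,14), (14,15), (12,17), (15,18), (21,24), (22,25), (23,26), (25,27).
Pick (1,6); next start ≥ 6 → (6,8); next start ≥ 8 → (8,14); next start ≥ 14 → (14,15); next start ≥ 15 → (15,18); next start ≥ 18 → (21,24); next start ≥ 24 → (25,27).
Selected 7 classes.

7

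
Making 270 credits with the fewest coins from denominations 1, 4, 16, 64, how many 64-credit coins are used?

270 − 4×64→14 − 3×4→2 − 2×1→0
Count of 64: 4

4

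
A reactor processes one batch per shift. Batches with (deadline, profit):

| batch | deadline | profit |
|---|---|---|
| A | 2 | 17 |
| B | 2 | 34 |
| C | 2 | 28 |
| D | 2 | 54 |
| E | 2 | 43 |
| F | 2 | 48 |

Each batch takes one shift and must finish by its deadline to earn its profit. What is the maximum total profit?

Profit order: D=54 F=48 E=43 B=34 C=28 A=17
Assign: D→slot 2, F→slot 1, E skipped, B skipped, C skipped, A skipped.
Slots: [1:F] [2:D]
Profit = 48 + 54 = 102

102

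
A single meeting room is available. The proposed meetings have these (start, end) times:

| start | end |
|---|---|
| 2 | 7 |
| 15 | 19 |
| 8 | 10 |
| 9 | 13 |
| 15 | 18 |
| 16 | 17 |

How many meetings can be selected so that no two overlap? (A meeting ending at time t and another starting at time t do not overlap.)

3

Sort by end time and greedily take each interval whose start is ≥ the last chosen end.
Sorted by end: (2,7)  (8,10)  (9,13)  (16,17)  (15,18)  (15,19)
take (2,7); take (8,10); take (16,17).
Selected 3 meetings.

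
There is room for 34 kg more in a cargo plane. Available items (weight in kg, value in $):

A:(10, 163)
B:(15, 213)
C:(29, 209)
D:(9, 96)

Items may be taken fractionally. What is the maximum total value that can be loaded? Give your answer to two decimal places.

Sort by value per unit weight and fill in that order.
Order: A (163/10=16.30) > B (213/15=14.20) > D (96/9=10.67) > C (209/29=7.21)
Fill: take A (10 @ 163) → take B (15 @ 213) → take D (9 @ 96); 34/34 used.
Total value = 472.00

472.00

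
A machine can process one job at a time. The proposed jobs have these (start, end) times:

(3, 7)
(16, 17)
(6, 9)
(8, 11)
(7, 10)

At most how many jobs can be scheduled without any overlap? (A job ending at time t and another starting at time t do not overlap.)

3

By end time: (3,7), (6,9), (7,10), (8,11), (16,17).
Pick (3,7); next start ≥ 7 → (7,10); next start ≥ 10 → (16,17).
Selected 3 jobs.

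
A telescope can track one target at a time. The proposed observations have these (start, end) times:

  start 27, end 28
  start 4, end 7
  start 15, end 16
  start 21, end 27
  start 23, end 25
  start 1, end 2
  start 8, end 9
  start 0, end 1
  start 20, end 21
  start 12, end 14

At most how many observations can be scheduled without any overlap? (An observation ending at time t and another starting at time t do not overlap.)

Sorted by end: (0,1)  (1,2)  (4,7)  (8,9)  (12,14)  (15,16)  (20,21)  (23,25)  (21,27)  (27,28)
take (0,1); take (1,2); take (4,7); take (8,9); take (12,14); take (15,16); take (20,21); take (23,25); skip (21,27); take (27,28).
Selected 9 observations.

9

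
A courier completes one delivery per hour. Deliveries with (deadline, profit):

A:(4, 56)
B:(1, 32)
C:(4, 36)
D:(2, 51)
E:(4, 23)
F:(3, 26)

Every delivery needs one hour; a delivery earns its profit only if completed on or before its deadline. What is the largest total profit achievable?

By profit: A(d4,56), D(d2,51), C(d4,36), B(d1,32), F(d3,26), E(d4,23)
A→slot 4; D→slot 2; C→slot 3; B→slot 1; F skipped; E skipped.
Profit = 32 + 51 + 36 + 56 = 175

175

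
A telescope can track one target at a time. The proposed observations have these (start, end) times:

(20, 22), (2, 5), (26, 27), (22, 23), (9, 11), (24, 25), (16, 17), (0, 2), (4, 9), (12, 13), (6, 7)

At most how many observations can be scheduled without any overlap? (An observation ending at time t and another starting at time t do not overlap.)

Sorted by end: (0,2)  (2,5)  (6,7)  (4,9)  (9,11)  (12,13)  (16,17)  (20,22)  (22,23)  (24,25)  (26,27)
take (0,2); take (2,5); take (6,7); take (9,11); take (12,13); take (16,17); take (20,22); take (22,23); take (24,25); take (26,27).
Selected 10 observations.

10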